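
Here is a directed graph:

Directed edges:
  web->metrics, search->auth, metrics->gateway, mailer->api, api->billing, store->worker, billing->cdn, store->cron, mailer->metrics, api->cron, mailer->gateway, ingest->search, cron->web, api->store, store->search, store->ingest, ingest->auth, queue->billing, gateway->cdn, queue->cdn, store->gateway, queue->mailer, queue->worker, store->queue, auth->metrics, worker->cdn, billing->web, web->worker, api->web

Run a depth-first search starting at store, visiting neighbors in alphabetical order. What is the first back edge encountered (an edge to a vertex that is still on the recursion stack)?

api→store

DFS from store (visiting neighbors in alphabetical order); mark gray on enter, black on exit:
store gray
  cron gray
    web gray
      metrics gray
        gateway gray
          cdn gray
          cdn black
        gateway black
      metrics black
      worker gray
        worker→cdn: cdn black — skip
      worker black
    web black
  cron black
  store→gateway: gateway black — skip
  ingest gray
    auth gray
      auth→metrics: metrics black — skip
    auth black
    search gray
      search→auth: auth black — skip
    search black
  ingest black
  queue gray
    billing gray
      billing→cdn: cdn black — skip
      billing→web: web black — skip
    billing black
    queue→cdn: cdn black — skip
    mailer gray
      api gray
        api→billing: billing black — skip
        api→cron: cron black — skip
        api→store: store is gray → back edge
First back edge: api → store.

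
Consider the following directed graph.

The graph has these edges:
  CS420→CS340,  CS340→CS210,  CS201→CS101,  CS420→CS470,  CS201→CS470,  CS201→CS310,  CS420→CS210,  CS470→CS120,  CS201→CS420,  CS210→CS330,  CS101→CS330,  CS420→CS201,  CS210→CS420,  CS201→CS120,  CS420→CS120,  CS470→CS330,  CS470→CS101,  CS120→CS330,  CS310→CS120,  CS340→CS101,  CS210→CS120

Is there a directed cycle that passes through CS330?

CS330 lies on a cycle iff there is a path from CS330 back to itself.
Exploring from CS330, it never reaches itself; equivalently, its strongly connected component is a singleton.

No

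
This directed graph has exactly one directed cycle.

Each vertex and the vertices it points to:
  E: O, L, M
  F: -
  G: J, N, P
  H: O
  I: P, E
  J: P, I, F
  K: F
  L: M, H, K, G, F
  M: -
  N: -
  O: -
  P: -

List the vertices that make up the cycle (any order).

DFS with gray/black marking from L:
L gray
  M gray
  M black
  H gray
    O gray
    O black
  H black
  K gray
    F gray
    F black
  K black
  G gray
    J gray
      P gray
      P black
      I gray
        I→P: P black — skip
        E gray
          E→O: O black — skip
          E→L: L is gray → back edge
Back edge closes the cycle L → G → J → I → E → L; its vertices are {E, G, I, J, L}.

E, G, I, J, L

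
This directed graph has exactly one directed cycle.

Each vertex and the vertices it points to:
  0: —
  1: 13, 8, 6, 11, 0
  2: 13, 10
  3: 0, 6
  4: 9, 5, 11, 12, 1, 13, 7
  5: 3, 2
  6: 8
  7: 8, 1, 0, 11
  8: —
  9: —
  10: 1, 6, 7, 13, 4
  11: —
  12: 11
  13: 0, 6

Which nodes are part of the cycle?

DFS with gray/black marking from 10:
10 gray
  1 gray
    13 gray
      0 gray
      0 black
      6 gray
        8 gray
        8 black
      6 black
    13 black
    1→8: 8 black — skip
    1→6: 6 black — skip
    11 gray
    11 black
    1→0: 0 black — skip
  1 black
  10→6: 6 black — skip
  7 gray
    7→8: 8 black — skip
    7→1: 1 black — skip
    7→0: 0 black — skip
    7→11: 11 black — skip
  7 black
  10→13: 13 black — skip
  4 gray
    9 gray
    9 black
    5 gray
      3 gray
        3→0: 0 black — skip
        3→6: 6 black — skip
      3 black
      2 gray
        2→13: 13 black — skip
        2→10: 10 is gray → back edge
Back edge closes the cycle 10 → 4 → 5 → 2 → 10; its vertices are {2, 4, 5, 10}.

2, 4, 5, 10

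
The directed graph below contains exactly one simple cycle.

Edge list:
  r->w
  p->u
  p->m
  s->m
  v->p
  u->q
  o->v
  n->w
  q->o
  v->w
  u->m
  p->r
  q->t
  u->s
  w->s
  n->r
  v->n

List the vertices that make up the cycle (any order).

o, p, q, u, v

DFS with gray/black marking from q:
q gray
  t gray
  t black
  o gray
    v gray
      p gray
        r gray
          w gray
            s gray
              m gray
              m black
            s black
          w black
        r black
        u gray
          u→s: s black — skip
          u→m: m black — skip
          u→q: q is gray → back edge
Back edge closes the cycle q → o → v → p → u → q; its vertices are {o, p, q, u, v}.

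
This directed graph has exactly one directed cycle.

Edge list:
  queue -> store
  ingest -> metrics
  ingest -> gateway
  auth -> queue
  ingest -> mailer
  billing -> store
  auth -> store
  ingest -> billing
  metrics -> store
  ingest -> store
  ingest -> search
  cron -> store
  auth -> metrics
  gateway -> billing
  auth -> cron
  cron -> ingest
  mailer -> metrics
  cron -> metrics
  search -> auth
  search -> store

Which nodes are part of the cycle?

auth, cron, ingest, search

DFS with gray/black marking from ingest:
ingest gray
  store gray
  store black
  mailer gray
    metrics gray
      metrics→store: store black — skip
    metrics black
  mailer black
  billing gray
    billing→store: store black — skip
  billing black
  search gray
    search→store: store black — skip
    auth gray
      auth→store: store black — skip
      cron gray
        cron→ingest: ingest is gray → back edge
Back edge closes the cycle ingest → search → auth → cron → ingest; its vertices are {auth, cron, ingest, search}.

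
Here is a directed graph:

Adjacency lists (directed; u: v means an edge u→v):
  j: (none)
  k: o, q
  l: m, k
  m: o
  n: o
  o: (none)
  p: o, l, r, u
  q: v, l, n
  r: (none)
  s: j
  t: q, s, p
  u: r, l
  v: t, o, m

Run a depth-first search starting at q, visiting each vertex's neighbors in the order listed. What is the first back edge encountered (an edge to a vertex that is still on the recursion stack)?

DFS from q (visiting each vertex's neighbors in the order listed); mark gray on enter, black on exit:
q gray
  v gray
    t gray
      t→q: q is gray → back edge
First back edge: t → q.

t->q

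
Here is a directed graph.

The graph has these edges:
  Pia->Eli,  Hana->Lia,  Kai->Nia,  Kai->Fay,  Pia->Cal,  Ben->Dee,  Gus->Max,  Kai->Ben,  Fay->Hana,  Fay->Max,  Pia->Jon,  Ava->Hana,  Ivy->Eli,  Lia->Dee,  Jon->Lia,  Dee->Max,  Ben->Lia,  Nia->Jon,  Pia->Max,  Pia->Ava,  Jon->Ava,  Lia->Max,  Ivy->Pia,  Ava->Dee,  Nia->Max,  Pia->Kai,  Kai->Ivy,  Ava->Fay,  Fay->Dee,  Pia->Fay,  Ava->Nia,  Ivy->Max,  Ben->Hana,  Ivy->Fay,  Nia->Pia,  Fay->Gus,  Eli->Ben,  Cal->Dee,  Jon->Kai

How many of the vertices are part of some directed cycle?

A vertex is on a directed cycle iff it belongs to a strongly connected component of size ≥ 2 (or has a self-loop).
The vertices on cycles are {Ava, Ivy, Jon, Kai, Nia, Pia} — 6 in total.

6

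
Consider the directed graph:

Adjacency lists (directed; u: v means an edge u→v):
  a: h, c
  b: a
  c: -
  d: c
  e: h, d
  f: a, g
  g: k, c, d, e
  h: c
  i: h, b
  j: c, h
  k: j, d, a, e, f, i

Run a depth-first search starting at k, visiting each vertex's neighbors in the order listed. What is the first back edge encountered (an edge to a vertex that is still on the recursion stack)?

g->k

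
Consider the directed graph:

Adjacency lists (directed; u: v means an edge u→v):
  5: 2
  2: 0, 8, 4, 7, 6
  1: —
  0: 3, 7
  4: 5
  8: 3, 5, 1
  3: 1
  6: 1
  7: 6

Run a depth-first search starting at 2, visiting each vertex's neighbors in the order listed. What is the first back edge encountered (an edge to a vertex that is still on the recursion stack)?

DFS from 2 (visiting each vertex's neighbors in the order listed); mark gray on enter, black on exit:
2 gray
  0 gray
    3 gray
      1 gray
      1 black
    3 black
    7 gray
      6 gray
        6→1: 1 black — skip
      6 black
    7 black
  0 black
  8 gray
    8→3: 3 black — skip
    5 gray
      5→2: 2 is gray → back edge
First back edge: 5 → 2.

5->2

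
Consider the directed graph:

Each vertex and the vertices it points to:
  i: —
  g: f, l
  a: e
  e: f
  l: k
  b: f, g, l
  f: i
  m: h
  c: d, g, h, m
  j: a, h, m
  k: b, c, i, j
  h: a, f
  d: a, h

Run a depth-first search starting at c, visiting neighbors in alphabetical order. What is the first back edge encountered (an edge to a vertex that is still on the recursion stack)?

b->g

DFS from c (visiting neighbors in alphabetical order); mark gray on enter, black on exit:
c gray
  d gray
    a gray
      e gray
        f gray
          i gray
          i black
        f black
      e black
    a black
    h gray
      h→a: a black — skip
      h→f: f black — skip
    h black
  d black
  g gray
    g→f: f black — skip
    l gray
      k gray
        b gray
          b→f: f black — skip
          b→g: g is gray → back edge
First back edge: b → g.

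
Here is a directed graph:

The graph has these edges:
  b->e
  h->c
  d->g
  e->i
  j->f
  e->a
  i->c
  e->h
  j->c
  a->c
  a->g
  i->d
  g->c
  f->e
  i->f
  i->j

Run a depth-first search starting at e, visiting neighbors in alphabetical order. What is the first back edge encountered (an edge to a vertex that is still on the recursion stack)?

DFS from e (visiting neighbors in alphabetical order); mark gray on enter, black on exit:
e gray
  a gray
    c gray
    c black
    g gray
      g→c: c black — skip
    g black
  a black
  h gray
    h→c: c black — skip
  h black
  i gray
    i→c: c black — skip
    d gray
      d→g: g black — skip
    d black
    f gray
      f→e: e is gray → back edge
First back edge: f → e.

f→e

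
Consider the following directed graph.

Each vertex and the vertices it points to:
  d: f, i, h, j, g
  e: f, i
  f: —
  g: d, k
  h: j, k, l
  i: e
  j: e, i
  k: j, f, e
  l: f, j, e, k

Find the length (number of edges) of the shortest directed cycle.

For each vertex v, BFS finds the shortest path from v back to v.
The shortest such closed walk is d → g → d, length 2.

2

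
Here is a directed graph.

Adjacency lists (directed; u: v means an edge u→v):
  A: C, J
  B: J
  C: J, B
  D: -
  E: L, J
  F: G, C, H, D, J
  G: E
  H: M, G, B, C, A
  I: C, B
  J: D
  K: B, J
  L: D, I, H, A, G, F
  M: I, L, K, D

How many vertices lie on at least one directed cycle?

6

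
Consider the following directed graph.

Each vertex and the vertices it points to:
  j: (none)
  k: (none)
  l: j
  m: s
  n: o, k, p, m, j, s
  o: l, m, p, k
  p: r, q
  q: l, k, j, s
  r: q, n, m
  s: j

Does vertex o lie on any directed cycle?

Yes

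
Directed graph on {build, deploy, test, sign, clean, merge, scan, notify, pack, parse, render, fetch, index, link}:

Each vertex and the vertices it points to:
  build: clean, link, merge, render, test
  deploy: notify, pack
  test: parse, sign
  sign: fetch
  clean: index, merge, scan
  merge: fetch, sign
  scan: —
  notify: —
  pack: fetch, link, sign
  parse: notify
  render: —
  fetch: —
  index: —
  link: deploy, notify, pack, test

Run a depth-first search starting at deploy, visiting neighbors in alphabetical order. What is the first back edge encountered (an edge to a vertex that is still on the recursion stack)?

link→deploy

DFS from deploy (visiting neighbors in alphabetical order); mark gray on enter, black on exit:
deploy gray
  notify gray
  notify black
  pack gray
    fetch gray
    fetch black
    link gray
      link→deploy: deploy is gray → back edge
First back edge: link → deploy.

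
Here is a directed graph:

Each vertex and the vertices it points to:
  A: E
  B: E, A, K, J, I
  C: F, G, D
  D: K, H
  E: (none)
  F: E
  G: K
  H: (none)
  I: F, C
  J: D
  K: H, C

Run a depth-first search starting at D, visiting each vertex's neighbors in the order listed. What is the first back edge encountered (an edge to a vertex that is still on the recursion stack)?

G→K

DFS from D (visiting each vertex's neighbors in the order listed); mark gray on enter, black on exit:
D gray
  K gray
    H gray
    H black
    C gray
      F gray
        E gray
        E black
      F black
      G gray
        G→K: K is gray → back edge
First back edge: G → K.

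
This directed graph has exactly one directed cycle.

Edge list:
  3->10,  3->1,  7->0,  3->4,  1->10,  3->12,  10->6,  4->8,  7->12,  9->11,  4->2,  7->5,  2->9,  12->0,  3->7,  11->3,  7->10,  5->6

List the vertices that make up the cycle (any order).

2, 3, 4, 9, 11

DFS with gray/black marking from 11:
11 gray
  3 gray
    12 gray
      0 gray
      0 black
    12 black
    1 gray
      10 gray
        6 gray
        6 black
      10 black
    1 black
    3→10: 10 black — skip
    4 gray
      2 gray
        9 gray
          9→11: 11 is gray → back edge
Back edge closes the cycle 11 → 3 → 4 → 2 → 9 → 11; its vertices are {2, 3, 4, 9, 11}.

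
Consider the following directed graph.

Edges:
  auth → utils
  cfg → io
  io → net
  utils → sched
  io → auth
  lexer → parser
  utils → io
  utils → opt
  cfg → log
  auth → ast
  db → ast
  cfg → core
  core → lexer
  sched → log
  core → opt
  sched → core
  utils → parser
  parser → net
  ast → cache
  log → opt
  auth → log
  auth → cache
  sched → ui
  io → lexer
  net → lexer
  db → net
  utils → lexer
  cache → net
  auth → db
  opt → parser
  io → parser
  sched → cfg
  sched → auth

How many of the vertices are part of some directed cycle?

8

A vertex is on a directed cycle iff it belongs to a strongly connected component of size ≥ 2 (or has a self-loop).
The vertices on cycles are {io, cfg, net, auth, lexer, sched, utils, parser} — 8 in total.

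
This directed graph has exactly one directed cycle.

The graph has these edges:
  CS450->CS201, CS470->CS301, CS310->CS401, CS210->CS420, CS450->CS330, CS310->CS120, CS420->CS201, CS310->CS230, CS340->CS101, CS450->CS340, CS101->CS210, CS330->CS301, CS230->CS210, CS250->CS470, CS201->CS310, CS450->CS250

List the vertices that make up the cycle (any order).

CS201, CS210, CS230, CS310, CS420

DFS with gray/black marking from CS201:
CS201 gray
  CS310 gray
    CS120 gray
    CS120 black
    CS401 gray
    CS401 black
    CS230 gray
      CS210 gray
        CS420 gray
          CS420→CS201: CS201 is gray → back edge
Back edge closes the cycle CS201 → CS310 → CS230 → CS210 → CS420 → CS201; its vertices are {CS201, CS210, CS230, CS310, CS420}.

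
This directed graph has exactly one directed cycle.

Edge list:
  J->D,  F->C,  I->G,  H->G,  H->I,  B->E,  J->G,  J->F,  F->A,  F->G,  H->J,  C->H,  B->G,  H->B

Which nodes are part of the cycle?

C, F, H, J

DFS with gray/black marking from F:
F gray
  C gray
    H gray
      G gray
      G black
      B gray
        E gray
        E black
        B→G: G black — skip
      B black
      J gray
        D gray
        D black
        J→G: G black — skip
        J→F: F is gray → back edge
Back edge closes the cycle F → C → H → J → F; its vertices are {C, F, H, J}.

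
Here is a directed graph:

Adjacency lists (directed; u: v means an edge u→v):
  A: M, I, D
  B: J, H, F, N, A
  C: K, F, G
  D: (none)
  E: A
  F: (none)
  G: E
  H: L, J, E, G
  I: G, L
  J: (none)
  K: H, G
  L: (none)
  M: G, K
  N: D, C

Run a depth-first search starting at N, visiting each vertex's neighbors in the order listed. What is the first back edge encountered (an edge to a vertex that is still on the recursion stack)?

G→E

DFS from N (visiting each vertex's neighbors in the order listed); mark gray on enter, black on exit:
N gray
  D gray
  D black
  C gray
    K gray
      H gray
        L gray
        L black
        J gray
        J black
        E gray
          A gray
            M gray
              G gray
                G→E: E is gray → back edge
First back edge: G → E.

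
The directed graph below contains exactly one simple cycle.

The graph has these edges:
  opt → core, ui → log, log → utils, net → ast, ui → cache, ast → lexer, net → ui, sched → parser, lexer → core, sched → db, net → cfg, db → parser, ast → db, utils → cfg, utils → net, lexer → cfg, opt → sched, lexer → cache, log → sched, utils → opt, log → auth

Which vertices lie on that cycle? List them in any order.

ui, log, net, utils

DFS with gray/black marking from log:
log gray
  auth gray
  auth black
  sched gray
    parser gray
    parser black
    db gray
      db→parser: parser black — skip
    db black
  sched black
  utils gray
    opt gray
      opt→sched: sched black — skip
      core gray
      core black
    opt black
    net gray
      ast gray
        ast→db: db black — skip
        lexer gray
          cfg gray
          cfg black
          cache gray
          cache black
          lexer→core: core black — skip
        lexer black
      ast black
      net→cfg: cfg black — skip
      ui gray
        ui→cache: cache black — skip
        ui→log: log is gray → back edge
Back edge closes the cycle log → utils → net → ui → log; its vertices are {ui, log, net, utils}.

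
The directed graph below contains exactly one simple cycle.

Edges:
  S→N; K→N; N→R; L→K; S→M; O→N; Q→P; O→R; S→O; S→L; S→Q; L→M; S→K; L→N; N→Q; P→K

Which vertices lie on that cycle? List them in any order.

K, N, P, Q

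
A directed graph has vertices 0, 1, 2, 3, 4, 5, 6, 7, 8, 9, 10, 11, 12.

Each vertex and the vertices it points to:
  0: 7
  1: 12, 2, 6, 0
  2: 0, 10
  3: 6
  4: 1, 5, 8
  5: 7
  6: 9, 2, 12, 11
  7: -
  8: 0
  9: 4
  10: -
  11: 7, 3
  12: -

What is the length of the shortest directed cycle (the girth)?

For each vertex v, BFS finds the shortest path from v back to v.
The shortest such closed walk is 6 → 11 → 3 → 6, length 3.

3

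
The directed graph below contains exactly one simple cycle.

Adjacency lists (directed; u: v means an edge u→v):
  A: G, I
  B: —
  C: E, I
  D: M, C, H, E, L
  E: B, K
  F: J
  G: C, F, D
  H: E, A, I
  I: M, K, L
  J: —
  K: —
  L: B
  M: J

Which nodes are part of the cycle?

A, D, G, H

DFS with gray/black marking from G:
G gray
  C gray
    E gray
      B gray
      B black
      K gray
      K black
    E black
    I gray
      M gray
        J gray
        J black
      M black
      I→K: K black — skip
      L gray
        L→B: B black — skip
      L black
    I black
  C black
  F gray
    F→J: J black — skip
  F black
  D gray
    D→M: M black — skip
    D→C: C black — skip
    H gray
      H→E: E black — skip
      A gray
        A→G: G is gray → back edge
Back edge closes the cycle G → D → H → A → G; its vertices are {A, D, G, H}.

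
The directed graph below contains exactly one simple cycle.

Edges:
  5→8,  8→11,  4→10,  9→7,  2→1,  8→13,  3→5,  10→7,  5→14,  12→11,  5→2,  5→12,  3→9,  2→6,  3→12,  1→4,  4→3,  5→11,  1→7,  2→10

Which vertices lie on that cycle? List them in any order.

1, 2, 3, 4, 5

DFS with gray/black marking from 3:
3 gray
  5 gray
    12 gray
      11 gray
      11 black
    12 black
    2 gray
      1 gray
        7 gray
        7 black
        4 gray
          4→3: 3 is gray → back edge
Back edge closes the cycle 3 → 5 → 2 → 1 → 4 → 3; its vertices are {1, 2, 3, 4, 5}.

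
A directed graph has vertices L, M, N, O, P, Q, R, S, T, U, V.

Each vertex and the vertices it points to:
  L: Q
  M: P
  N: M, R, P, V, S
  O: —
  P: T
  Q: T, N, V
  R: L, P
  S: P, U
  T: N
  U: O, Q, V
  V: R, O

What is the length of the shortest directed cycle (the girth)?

3

For each vertex v, BFS finds the shortest path from v back to v.
The shortest such closed walk is T → N → P → T, length 3.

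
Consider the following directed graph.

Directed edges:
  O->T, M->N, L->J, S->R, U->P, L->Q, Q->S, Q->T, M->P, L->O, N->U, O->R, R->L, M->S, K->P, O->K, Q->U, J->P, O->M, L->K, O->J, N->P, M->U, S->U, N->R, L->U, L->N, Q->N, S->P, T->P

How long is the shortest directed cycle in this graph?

3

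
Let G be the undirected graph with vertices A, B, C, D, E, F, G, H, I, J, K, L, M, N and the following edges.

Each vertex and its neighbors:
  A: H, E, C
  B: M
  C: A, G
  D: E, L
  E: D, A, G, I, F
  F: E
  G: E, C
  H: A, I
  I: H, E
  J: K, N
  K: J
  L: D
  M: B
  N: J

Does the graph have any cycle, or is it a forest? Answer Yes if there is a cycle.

DFS, tracking each vertex's parent; an edge to a visited non-parent vertex closes a cycle.
Start from I:
visit I (parent –)
  visit H (parent I)
    visit A (parent H)
      A–H: parent, skip
      visit E (parent A)
        visit D (parent E)
          D–E: parent, skip
          visit L (parent D)
            L–D: parent, skip
        E–A: parent, skip
        visit G (parent E)
          G–E: parent, skip
          visit C (parent G)
            C–A: A visited and ≠ parent → cycle
Cycle: A – E – G – C – A.

Yes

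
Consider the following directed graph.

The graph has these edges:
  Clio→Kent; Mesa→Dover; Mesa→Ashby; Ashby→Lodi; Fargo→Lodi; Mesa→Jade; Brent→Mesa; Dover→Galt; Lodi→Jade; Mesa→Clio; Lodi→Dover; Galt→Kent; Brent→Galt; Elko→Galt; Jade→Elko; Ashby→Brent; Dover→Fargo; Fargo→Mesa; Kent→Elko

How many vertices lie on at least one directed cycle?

A vertex is on a directed cycle iff it belongs to a strongly connected component of size ≥ 2 (or has a self-loop).
The vertices on cycles are {Elko, Galt, Kent, Lodi, Mesa, Ashby, Brent, Dover, Fargo} — 9 in total.

9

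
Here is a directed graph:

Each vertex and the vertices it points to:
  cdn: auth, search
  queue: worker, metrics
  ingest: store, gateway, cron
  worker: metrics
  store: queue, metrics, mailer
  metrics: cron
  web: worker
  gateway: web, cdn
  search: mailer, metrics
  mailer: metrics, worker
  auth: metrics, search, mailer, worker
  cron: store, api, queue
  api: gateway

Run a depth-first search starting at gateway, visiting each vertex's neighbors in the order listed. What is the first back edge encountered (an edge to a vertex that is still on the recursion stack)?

queue->worker

DFS from gateway (visiting each vertex's neighbors in the order listed); mark gray on enter, black on exit:
gateway gray
  web gray
    worker gray
      metrics gray
        cron gray
          store gray
            queue gray
              queue→worker: worker is gray → back edge
First back edge: queue → worker.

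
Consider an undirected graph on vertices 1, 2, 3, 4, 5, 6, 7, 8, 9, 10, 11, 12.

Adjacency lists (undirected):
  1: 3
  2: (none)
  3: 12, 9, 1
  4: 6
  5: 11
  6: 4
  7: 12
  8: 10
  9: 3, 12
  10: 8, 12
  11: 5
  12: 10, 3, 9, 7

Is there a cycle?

Yes

DFS, tracking each vertex's parent; an edge to a visited non-parent vertex closes a cycle.
Start from 1:
visit 1 (parent –)
  visit 3 (parent 1)
    visit 12 (parent 3)
      visit 10 (parent 12)
        visit 8 (parent 10)
          8–10: parent, skip
        10–12: parent, skip
      12–3: parent, skip
      visit 9 (parent 12)
        9–3: 3 visited and ≠ parent → cycle
Cycle: 3 – 12 – 9 – 3.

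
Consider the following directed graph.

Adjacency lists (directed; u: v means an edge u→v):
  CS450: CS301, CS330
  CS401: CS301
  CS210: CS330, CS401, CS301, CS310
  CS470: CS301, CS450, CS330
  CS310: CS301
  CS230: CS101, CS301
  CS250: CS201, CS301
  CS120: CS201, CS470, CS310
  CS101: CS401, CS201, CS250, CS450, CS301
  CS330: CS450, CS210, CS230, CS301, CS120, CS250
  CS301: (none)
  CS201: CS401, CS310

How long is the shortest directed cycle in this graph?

For each vertex v, BFS finds the shortest path from v back to v.
The shortest such closed walk is CS330 → CS210 → CS330, length 2.

2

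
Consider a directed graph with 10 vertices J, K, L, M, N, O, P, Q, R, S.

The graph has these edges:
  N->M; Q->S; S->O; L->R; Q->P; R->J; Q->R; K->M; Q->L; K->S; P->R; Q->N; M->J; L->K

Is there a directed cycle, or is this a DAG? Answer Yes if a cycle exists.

DFS with white/gray/black marking, starting from N:
N gray
  M gray
    J gray
    J black
  M black
N black
K gray
  K→M: M black — skip
  S gray
    O gray
    O black
  S black
K black
L gray
  L→K: K black — skip
  R gray
    R→J: J black — skip
  R black
L black
P gray
  P→R: R black — skip
P black
Q gray
  Q→S: S black — skip
  Q→R: R black — skip
  Q→N: N black — skip
  Q→P: P black — skip
  Q→L: L black — skip
Q black
Every edge goes to a white or black vertex — no back edge, so the graph is acyclic.

No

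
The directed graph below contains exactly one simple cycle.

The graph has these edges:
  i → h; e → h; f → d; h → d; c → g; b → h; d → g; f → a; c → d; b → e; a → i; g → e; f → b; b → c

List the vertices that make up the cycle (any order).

DFS with gray/black marking from e:
e gray
  h gray
    d gray
      g gray
        g→e: e is gray → back edge
Back edge closes the cycle e → h → d → g → e; its vertices are {d, e, g, h}.

d, e, g, h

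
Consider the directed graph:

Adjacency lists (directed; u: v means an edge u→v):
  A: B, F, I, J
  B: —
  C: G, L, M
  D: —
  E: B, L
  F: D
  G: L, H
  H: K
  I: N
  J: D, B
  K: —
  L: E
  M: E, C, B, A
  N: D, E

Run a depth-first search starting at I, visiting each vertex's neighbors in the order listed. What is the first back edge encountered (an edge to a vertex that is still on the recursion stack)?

DFS from I (visiting each vertex's neighbors in the order listed); mark gray on enter, black on exit:
I gray
  N gray
    D gray
    D black
    E gray
      B gray
      B black
      L gray
        L→E: E is gray → back edge
First back edge: L → E.

L->E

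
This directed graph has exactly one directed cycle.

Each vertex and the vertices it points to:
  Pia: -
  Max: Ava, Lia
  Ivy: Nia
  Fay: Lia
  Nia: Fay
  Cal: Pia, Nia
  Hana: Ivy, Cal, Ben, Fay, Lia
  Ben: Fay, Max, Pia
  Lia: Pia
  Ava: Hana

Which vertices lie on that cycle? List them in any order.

Ava, Ben, Max, Hana

DFS with gray/black marking from Hana:
Hana gray
  Ivy gray
    Nia gray
      Fay gray
        Lia gray
          Pia gray
          Pia black
        Lia black
      Fay black
    Nia black
  Ivy black
  Cal gray
    Cal→Pia: Pia black — skip
    Cal→Nia: Nia black — skip
  Cal black
  Ben gray
    Ben→Fay: Fay black — skip
    Max gray
      Ava gray
        Ava→Hana: Hana is gray → back edge
Back edge closes the cycle Hana → Ben → Max → Ava → Hana; its vertices are {Ava, Ben, Max, Hana}.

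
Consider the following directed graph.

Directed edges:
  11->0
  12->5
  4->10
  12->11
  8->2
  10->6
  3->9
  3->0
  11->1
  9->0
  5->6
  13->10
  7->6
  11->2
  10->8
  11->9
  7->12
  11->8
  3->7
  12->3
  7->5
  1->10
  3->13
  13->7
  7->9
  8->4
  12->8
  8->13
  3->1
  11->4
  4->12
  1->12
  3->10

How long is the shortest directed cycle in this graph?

3

For each vertex v, BFS finds the shortest path from v back to v.
The shortest such closed walk is 12 → 11 → 4 → 12, length 3.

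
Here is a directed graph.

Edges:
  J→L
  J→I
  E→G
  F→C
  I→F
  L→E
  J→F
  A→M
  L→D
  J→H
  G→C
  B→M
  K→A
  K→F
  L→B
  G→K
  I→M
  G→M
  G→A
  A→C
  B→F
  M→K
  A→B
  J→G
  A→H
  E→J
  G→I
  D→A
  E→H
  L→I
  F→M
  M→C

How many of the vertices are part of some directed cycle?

8

A vertex is on a directed cycle iff it belongs to a strongly connected component of size ≥ 2 (or has a self-loop).
The vertices on cycles are {A, B, E, F, J, K, L, M} — 8 in total.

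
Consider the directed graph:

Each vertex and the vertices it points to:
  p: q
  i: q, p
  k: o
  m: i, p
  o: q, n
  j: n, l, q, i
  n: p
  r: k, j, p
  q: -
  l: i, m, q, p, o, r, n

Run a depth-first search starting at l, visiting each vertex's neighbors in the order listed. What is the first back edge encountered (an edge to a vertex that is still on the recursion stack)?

j->l

DFS from l (visiting each vertex's neighbors in the order listed); mark gray on enter, black on exit:
l gray
  i gray
    q gray
    q black
    p gray
      p→q: q black — skip
    p black
  i black
  m gray
    m→i: i black — skip
    m→p: p black — skip
  m black
  l→q: q black — skip
  l→p: p black — skip
  o gray
    o→q: q black — skip
    n gray
      n→p: p black — skip
    n black
  o black
  r gray
    k gray
      k→o: o black — skip
    k black
    j gray
      j→n: n black — skip
      j→l: l is gray → back edge
First back edge: j → l.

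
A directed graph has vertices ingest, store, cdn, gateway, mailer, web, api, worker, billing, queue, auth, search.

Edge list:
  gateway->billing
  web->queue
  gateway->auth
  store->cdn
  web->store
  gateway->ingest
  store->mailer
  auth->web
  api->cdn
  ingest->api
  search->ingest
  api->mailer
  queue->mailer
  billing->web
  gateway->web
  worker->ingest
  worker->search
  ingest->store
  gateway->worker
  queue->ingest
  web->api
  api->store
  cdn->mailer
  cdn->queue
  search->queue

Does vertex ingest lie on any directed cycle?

Yes

ingest is on a cycle iff ingest can reach itself via ≥1 edge.
ingest → store → cdn → queue → ingest — yes.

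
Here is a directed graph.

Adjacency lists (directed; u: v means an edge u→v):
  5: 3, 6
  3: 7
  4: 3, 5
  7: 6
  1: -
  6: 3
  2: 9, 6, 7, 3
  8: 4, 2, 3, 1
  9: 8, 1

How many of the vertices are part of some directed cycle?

6

A vertex is on a directed cycle iff it belongs to a strongly connected component of size ≥ 2 (or has a self-loop).
The vertices on cycles are {2, 3, 6, 7, 8, 9} — 6 in total.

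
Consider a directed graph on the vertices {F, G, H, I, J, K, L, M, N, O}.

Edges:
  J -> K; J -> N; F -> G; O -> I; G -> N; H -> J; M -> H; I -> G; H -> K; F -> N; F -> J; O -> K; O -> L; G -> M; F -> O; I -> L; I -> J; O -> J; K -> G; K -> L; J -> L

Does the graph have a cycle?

Yes

DFS with white/gray/black marking, starting from N:
N gray
N black
F gray
  J gray
    K gray
      L gray
      L black
      G gray
        G→N: N black — skip
        M gray
          H gray
            H→J: J is gray → back edge
Back edge found, so a cycle exists: J → K → G → M → H → J.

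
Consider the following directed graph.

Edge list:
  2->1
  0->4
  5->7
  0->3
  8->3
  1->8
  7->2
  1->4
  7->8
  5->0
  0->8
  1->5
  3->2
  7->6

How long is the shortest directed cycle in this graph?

For each vertex v, BFS finds the shortest path from v back to v.
The shortest such closed walk is 5 → 7 → 2 → 1 → 5, length 4.

4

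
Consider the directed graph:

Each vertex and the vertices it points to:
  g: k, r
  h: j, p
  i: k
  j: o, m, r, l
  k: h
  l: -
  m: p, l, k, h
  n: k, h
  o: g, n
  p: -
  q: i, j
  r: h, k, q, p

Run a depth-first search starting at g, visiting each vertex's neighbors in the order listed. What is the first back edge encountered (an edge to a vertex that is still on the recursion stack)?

o→g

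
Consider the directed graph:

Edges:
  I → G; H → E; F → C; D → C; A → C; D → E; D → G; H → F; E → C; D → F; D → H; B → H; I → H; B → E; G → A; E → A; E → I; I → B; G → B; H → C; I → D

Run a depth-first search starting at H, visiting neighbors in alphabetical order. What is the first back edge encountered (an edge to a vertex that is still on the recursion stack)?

B->E

DFS from H (visiting neighbors in alphabetical order); mark gray on enter, black on exit:
H gray
  C gray
  C black
  E gray
    A gray
      A→C: C black — skip
    A black
    E→C: C black — skip
    I gray
      B gray
        B→E: E is gray → back edge
First back edge: B → E.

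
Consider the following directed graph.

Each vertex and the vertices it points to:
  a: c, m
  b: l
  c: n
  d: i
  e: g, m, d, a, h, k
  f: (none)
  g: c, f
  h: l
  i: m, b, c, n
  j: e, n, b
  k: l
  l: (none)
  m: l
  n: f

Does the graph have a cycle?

No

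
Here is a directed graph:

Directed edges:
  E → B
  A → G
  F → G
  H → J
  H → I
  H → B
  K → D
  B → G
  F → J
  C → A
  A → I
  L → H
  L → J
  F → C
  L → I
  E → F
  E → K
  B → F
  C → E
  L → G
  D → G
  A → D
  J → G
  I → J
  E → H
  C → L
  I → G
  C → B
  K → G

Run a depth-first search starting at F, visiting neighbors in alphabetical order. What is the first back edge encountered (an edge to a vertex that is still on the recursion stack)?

DFS from F (visiting neighbors in alphabetical order); mark gray on enter, black on exit:
F gray
  C gray
    A gray
      D gray
        G gray
        G black
      D black
      A→G: G black — skip
      I gray
        I→G: G black — skip
        J gray
          J→G: G black — skip
        J black
      I black
    A black
    B gray
      B→F: F is gray → back edge
First back edge: B → F.

B->F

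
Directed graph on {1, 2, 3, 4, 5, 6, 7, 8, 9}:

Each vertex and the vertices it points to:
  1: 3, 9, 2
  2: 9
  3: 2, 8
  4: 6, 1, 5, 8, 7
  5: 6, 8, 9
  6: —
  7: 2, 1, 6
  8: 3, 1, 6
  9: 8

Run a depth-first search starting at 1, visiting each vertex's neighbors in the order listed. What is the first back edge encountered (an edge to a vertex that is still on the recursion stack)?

DFS from 1 (visiting each vertex's neighbors in the order listed); mark gray on enter, black on exit:
1 gray
  3 gray
    2 gray
      9 gray
        8 gray
          8→3: 3 is gray → back edge
First back edge: 8 → 3.

8->3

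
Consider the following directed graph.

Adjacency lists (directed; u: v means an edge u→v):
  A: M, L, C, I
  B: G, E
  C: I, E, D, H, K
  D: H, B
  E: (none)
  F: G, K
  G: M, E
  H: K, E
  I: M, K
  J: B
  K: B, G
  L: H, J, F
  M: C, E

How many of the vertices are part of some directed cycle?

8

A vertex is on a directed cycle iff it belongs to a strongly connected component of size ≥ 2 (or has a self-loop).
The vertices on cycles are {B, C, D, G, H, I, K, M} — 8 in total.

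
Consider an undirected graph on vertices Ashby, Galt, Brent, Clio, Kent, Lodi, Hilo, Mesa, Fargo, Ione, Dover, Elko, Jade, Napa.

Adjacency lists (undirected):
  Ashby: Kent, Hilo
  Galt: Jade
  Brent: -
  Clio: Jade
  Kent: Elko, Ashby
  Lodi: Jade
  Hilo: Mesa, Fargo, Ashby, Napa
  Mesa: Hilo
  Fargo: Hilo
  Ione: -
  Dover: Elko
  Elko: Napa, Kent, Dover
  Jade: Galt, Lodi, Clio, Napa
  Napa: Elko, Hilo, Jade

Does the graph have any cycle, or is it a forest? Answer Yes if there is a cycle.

Yes

DFS, tracking each vertex's parent; an edge to a visited non-parent vertex closes a cycle.
Start from Dover:
visit Dover (parent –)
  visit Elko (parent Dover)
    visit Napa (parent Elko)
      Napa–Elko: parent, skip
      visit Hilo (parent Napa)
        visit Mesa (parent Hilo)
          Mesa–Hilo: parent, skip
        visit Fargo (parent Hilo)
          Fargo–Hilo: parent, skip
        visit Ashby (parent Hilo)
          visit Kent (parent Ashby)
            Kent–Elko: Elko visited and ≠ parent → cycle
Cycle: Elko – Napa – Hilo – Ashby – Kent – Elko.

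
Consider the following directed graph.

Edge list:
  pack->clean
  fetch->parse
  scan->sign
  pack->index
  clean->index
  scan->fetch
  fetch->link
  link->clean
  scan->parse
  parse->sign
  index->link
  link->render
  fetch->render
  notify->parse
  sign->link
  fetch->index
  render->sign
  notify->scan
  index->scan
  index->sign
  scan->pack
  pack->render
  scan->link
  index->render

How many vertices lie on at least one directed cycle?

9

A vertex is on a directed cycle iff it belongs to a strongly connected component of size ≥ 2 (or has a self-loop).
The vertices on cycles are {link, pack, scan, sign, clean, fetch, index, parse, render} — 9 in total.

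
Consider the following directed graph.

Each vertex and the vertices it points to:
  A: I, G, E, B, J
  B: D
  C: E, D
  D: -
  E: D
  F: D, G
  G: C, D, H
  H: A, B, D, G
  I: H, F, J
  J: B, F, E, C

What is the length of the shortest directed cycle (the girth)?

For each vertex v, BFS finds the shortest path from v back to v.
The shortest such closed walk is H → G → H, length 2.

2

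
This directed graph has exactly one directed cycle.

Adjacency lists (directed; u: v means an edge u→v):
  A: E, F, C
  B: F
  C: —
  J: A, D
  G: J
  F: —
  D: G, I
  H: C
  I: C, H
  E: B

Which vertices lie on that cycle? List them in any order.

DFS with gray/black marking from J:
J gray
  A gray
    E gray
      B gray
        F gray
        F black
      B black
    E black
    A→F: F black — skip
    C gray
    C black
  A black
  D gray
    G gray
      G→J: J is gray → back edge
Back edge closes the cycle J → D → G → J; its vertices are {D, G, J}.

D, G, J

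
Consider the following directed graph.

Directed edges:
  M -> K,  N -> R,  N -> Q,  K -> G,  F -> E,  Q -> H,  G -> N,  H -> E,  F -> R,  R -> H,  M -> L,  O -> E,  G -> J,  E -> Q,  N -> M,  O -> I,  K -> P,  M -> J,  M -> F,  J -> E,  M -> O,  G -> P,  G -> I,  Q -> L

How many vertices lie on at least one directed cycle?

A vertex is on a directed cycle iff it belongs to a strongly connected component of size ≥ 2 (or has a self-loop).
The vertices on cycles are {E, G, H, K, M, N, Q} — 7 in total.

7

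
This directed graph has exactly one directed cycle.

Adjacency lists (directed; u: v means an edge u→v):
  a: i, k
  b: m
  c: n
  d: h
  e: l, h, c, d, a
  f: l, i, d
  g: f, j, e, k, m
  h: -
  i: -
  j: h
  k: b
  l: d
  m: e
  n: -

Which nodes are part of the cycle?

a, b, e, k, m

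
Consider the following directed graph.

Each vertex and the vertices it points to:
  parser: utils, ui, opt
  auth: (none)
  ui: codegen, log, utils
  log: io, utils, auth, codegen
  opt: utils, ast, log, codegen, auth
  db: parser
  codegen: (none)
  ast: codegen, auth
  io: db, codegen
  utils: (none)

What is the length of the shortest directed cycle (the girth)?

5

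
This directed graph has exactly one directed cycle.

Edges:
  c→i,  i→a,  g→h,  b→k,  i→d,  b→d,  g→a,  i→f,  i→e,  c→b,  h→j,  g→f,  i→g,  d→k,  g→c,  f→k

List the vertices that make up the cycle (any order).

DFS with gray/black marking from i:
i gray
  g gray
    a gray
    a black
    h gray
      j gray
      j black
    h black
    c gray
      c→i: i is gray → back edge
Back edge closes the cycle i → g → c → i; its vertices are {c, g, i}.

c, g, i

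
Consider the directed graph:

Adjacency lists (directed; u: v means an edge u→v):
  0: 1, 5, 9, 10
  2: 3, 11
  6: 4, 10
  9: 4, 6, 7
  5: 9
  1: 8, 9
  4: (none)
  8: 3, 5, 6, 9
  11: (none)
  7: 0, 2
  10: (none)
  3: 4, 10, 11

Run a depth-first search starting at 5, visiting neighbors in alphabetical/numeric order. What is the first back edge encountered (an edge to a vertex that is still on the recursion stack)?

8→5

DFS from 5 (visiting neighbors in alphabetical/numeric order); mark gray on enter, black on exit:
5 gray
  9 gray
    4 gray
    4 black
    6 gray
      6→4: 4 black — skip
      10 gray
      10 black
    6 black
    7 gray
      0 gray
        1 gray
          8 gray
            3 gray
              3→4: 4 black — skip
              3→10: 10 black — skip
              11 gray
              11 black
            3 black
            8→5: 5 is gray → back edge
First back edge: 8 → 5.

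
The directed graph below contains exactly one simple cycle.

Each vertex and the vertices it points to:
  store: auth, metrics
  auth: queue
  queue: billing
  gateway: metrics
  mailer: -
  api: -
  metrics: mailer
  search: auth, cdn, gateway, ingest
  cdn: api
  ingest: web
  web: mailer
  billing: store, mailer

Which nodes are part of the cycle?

DFS with gray/black marking from auth:
auth gray
  queue gray
    billing gray
      store gray
        store→auth: auth is gray → back edge
Back edge closes the cycle auth → queue → billing → store → auth; its vertices are {auth, queue, store, billing}.

auth, queue, store, billing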